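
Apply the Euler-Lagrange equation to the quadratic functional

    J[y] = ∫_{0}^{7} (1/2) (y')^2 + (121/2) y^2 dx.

The Lagrangian is L = (1/2) (y')^2 + (121/2) y^2.
Compute ∂L/∂y = 121y, ∂L/∂y' = y'.
The Euler-Lagrange equation d/dx(∂L/∂y') − ∂L/∂y = 0 reduces to
    y'' − 121 y = 0.
Its general solution is
    y(x) = A e^(11x) + B e^(−11x),
with A, B fixed by the endpoint conditions.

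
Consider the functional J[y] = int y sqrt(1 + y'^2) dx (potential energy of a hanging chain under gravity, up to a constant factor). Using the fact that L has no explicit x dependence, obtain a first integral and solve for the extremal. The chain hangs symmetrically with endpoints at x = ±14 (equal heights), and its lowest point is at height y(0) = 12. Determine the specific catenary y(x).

The Lagrangian L(y, y') = y sqrt(1 + y'^2) has no explicit x dependence, so the Beltrami identity applies:
    L − y' ∂L/∂y' = C.
Compute ∂L/∂y' = y · y' / sqrt(1 + y'^2). Then
    L − y' ∂L/∂y'
    = y sqrt(1 + y'^2) − y · y'^2 / sqrt(1 + y'^2)
    = y (1 + y'^2 − y'^2) / sqrt(1 + y'^2)
    = y / sqrt(1 + y'^2) = C.
Squaring gives y^2 = C^2 (1 + y'^2), i.e.
    y'^2 = y^2 / C^2 − 1.
Separating variables,
    dy / sqrt(y^2 − C^2) = dx / C,
and integrating gives arccosh(y / C) = (x − a)/C, so
    y(x) = C cosh((x − a)/C),
the catenary. The constants C and a are fixed by the two endpoint conditions (and, for the hanging-chain problem, the length constraint selects C).
Now fit the given data. The endpoints x = ±14 are symmetric at equal height, so the catenary is even about its minimum: a = 0 and y(x) = C cosh(x/C). The lowest point is y(0) = C cosh(0) = C, and we are told y(0) = 12, so C = 12. Therefore
    y(x) = 12 cosh(x/12),
and at the endpoints
    y(±14) = 12 cosh(14/12).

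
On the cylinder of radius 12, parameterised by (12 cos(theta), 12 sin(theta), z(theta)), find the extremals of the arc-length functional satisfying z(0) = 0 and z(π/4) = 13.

Parameterise the cylinder of radius R = 12 as
    r(θ) = (12 cos θ, 12 sin θ, z(θ)).
The arc-length element is
    ds = sqrt(144 + (dz/dθ)^2) dθ,
so the Lagrangian is L = sqrt(144 + z'^2).
L depends on z' only, not on z or θ, so ∂L/∂z = 0 and
    ∂L/∂z' = z' / sqrt(144 + z'^2).
The Euler-Lagrange equation gives
    d/dθ( z' / sqrt(144 + z'^2) ) = 0,
so z' is constant. Integrating once:
    z(θ) = a θ + b,
a helix on the cylinder (a straight line when the cylinder is unrolled). The constants a, b are determined by the endpoint conditions.
With endpoint conditions z(0) = 0 and z(π/4) = 13: from z(0) = b we get b = 0, and a·π/4 + 0 = 13 gives a = 52/π, so
    z(θ) = (52/π) θ.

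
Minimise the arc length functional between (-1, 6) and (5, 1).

Arc-length functional: J[y] = ∫ sqrt(1 + (y')^2) dx.
Lagrangian L = sqrt(1 + (y')^2) has no explicit y dependence, so ∂L/∂y = 0 and the Euler-Lagrange equation gives
    d/dx( y' / sqrt(1 + (y')^2) ) = 0  ⇒  y' / sqrt(1 + (y')^2) = const.
Hence y' is constant, so y(x) is affine.
Fitting the endpoints (-1, 6) and (5, 1):
    slope m = (1 − 6) / (5 − (-1)) = -5/6,
    intercept c = 6 − m·(-1) = 31/6.
Extremal: y(x) = (-5/6) x + 31/6.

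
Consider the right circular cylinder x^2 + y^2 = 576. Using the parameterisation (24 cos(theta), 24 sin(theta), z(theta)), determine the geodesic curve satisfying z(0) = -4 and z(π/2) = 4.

Parameterise the cylinder of radius R = 24 as
    r(θ) = (24 cos θ, 24 sin θ, z(θ)).
The arc-length element is
    ds = sqrt(576 + (dz/dθ)^2) dθ,
so the Lagrangian is L = sqrt(576 + z'^2).
L depends on z' only, not on z or θ, so ∂L/∂z = 0 and
    ∂L/∂z' = z' / sqrt(576 + z'^2).
The Euler-Lagrange equation gives
    d/dθ( z' / sqrt(576 + z'^2) ) = 0,
so z' is constant. Integrating once:
    z(θ) = a θ + b,
a helix on the cylinder (a straight line when the cylinder is unrolled). The constants a, b are determined by the endpoint conditions.
With endpoint conditions z(0) = -4 and z(π/2) = 4: from z(0) = b we get b = -4, and a·π/2 + -4 = 4 gives a = 16/π, so
    z(θ) = (16/π) θ − 4.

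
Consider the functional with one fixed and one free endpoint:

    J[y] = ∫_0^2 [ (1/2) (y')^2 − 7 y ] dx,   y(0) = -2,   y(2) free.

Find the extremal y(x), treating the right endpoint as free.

The Lagrangian L = (1/2) (y')^2 − 7 y gives
    ∂L/∂y = −7,   ∂L/∂y' = y'.
Euler-Lagrange: d/dx(y') − (−7) = 0, i.e. y'' + 7 = 0, so
    y(x) = −(7/2) x^2 + C1 x + C2.
Fixed left endpoint y(0) = -2 ⇒ C2 = -2.
The right endpoint x = 2 is free, so the natural (transversality) condition is ∂L/∂y' |_{x=2} = 0, i.e. y'(2) = 0.
Compute y'(x) = −7 x + C1, so y'(2) = −14 + C1 = 0 ⇒ C1 = 14.
Therefore the extremal is
    y(x) = −(7/2) x^2 + 14 x − 2.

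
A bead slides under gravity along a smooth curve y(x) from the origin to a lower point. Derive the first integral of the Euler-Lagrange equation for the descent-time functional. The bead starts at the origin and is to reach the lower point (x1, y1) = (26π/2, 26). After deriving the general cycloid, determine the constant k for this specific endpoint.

The Lagrangian L = sqrt((1 + y'^2) / y) has no explicit x dependence, so the Beltrami identity applies:
    L − y' ∂L/∂y' = C.
Compute ∂L/∂y' = y' / sqrt(y (1 + y'^2)).
Substitute:
    sqrt((1 + y'^2)/y) − y'·y' / sqrt(y (1 + y'^2))
    = (1 + y'^2) / sqrt(y (1 + y'^2)) − y'^2 / sqrt(y (1 + y'^2))
    = 1 / sqrt(y (1 + y'^2)) = C.
Squaring and rearranging gives the first integral
    y (1 + y'^2) = 1/C^2 =: k   (constant).
Solving this first-order ODE by the substitution
    y = (k/2)(1 − cos θ)
yields the cycloid parameterisation
    x(θ) = (k/2)(θ − sin θ),   y(θ) = (k/2)(1 − cos θ).
The constant k is fixed by the endpoint condition.
Now fit the given lower endpoint (x1, y1) = (26π/2, 26). At the bottom of the first arch (θ = π), the parametric equations give
    y(π) = (k/2)(1 − cos π) = k,
    x(π) = (k/2)(π − sin π) = kπ/2.
Matching y(π) = 26 gives k = 26, consistent with x(π) = 26π/2. Therefore the specific cycloid is
    x(θ) = (26/2)(θ − sin θ),   y(θ) = (26/2)(1 − cos θ).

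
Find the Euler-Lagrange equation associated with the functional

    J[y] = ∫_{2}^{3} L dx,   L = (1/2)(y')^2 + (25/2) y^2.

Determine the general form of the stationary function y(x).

The Lagrangian is L = (1/2)(y')^2 + (25/2) y^2.
∂L/∂y = 25y.
∂L/∂y' = y'.
The Euler-Lagrange equation d/dx(∂L/∂y') − ∂L/∂y = 0 becomes:
    y'' - 25 y = 0
General solution: y(x) = A e^(5x) + B e^(-5x), where A and B are arbitrary constants fixed by the endpoint conditions.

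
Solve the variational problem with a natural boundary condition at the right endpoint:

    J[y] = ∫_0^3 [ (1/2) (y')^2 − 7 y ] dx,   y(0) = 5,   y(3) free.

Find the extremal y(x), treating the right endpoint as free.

The Lagrangian L = (1/2) (y')^2 − 7 y gives
    ∂L/∂y = −7,   ∂L/∂y' = y'.
Euler-Lagrange: d/dx(y') − (−7) = 0, i.e. y'' + 7 = 0, so
    y(x) = −(7/2) x^2 + C1 x + C2.
Fixed left endpoint y(0) = 5 ⇒ C2 = 5.
The right endpoint x = 3 is free, so the natural (transversality) condition is ∂L/∂y' |_{x=3} = 0, i.e. y'(3) = 0.
Compute y'(x) = −7 x + C1, so y'(3) = −21 + C1 = 0 ⇒ C1 = 21.
Therefore the extremal is
    y(x) = −(7/2) x^2 + 21 x + 5.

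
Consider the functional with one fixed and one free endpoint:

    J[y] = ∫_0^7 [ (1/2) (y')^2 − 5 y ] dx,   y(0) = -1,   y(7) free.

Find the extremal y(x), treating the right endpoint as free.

The Lagrangian L = (1/2) (y')^2 − 5 y gives
    ∂L/∂y = −5,   ∂L/∂y' = y'.
Euler-Lagrange: d/dx(y') − (−5) = 0, i.e. y'' + 5 = 0, so
    y(x) = −(5/2) x^2 + C1 x + C2.
Fixed left endpoint y(0) = -1 ⇒ C2 = -1.
The right endpoint x = 7 is free, so the natural (transversality) condition is ∂L/∂y' |_{x=7} = 0, i.e. y'(7) = 0.
Compute y'(x) = −5 x + C1, so y'(7) = −35 + C1 = 0 ⇒ C1 = 35.
Therefore the extremal is
    y(x) = −(5/2) x^2 + 35 x − 1.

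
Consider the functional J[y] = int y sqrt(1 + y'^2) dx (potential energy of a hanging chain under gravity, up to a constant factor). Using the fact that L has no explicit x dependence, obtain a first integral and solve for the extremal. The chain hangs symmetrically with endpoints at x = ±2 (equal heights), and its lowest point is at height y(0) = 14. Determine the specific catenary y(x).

The Lagrangian L(y, y') = y sqrt(1 + y'^2) has no explicit x dependence, so the Beltrami identity applies:
    L − y' ∂L/∂y' = C.
Compute ∂L/∂y' = y · y' / sqrt(1 + y'^2). Then
    L − y' ∂L/∂y'
    = y sqrt(1 + y'^2) − y · y'^2 / sqrt(1 + y'^2)
    = y (1 + y'^2 − y'^2) / sqrt(1 + y'^2)
    = y / sqrt(1 + y'^2) = C.
Squaring gives y^2 = C^2 (1 + y'^2), i.e.
    y'^2 = y^2 / C^2 − 1.
Separating variables,
    dy / sqrt(y^2 − C^2) = dx / C,
and integrating gives arccosh(y / C) = (x − a)/C, so
    y(x) = C cosh((x − a)/C),
the catenary. The constants C and a are fixed by the two endpoint conditions (and, for the hanging-chain problem, the length constraint selects C).
Now fit the given data. The endpoints x = ±2 are symmetric at equal height, so the catenary is even about its minimum: a = 0 and y(x) = C cosh(x/C). The lowest point is y(0) = C cosh(0) = C, and we are told y(0) = 14, so C = 14. Therefore
    y(x) = 14 cosh(x/14),
and at the endpoints
    y(±2) = 14 cosh(2/14).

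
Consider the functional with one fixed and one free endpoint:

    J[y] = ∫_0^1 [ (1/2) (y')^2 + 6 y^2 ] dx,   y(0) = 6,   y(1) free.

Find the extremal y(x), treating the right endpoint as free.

The Lagrangian L = (1/2) (y')^2 + 6 y^2 gives
    ∂L/∂y = 12 y,   ∂L/∂y' = y'.
Euler-Lagrange: y'' − 12 y = 0.
With k = sqrt(12), the general solution is
    y(x) = A cosh(sqrt(12) x) + B sinh(sqrt(12) x).
Fixed left endpoint y(0) = 6 ⇒ A = 6.
The right endpoint x = 1 is free, so the natural (transversality) condition is ∂L/∂y' |_{x=1} = 0, i.e. y'(1) = 0.
Compute y'(x) = A k sinh(k x) + B k cosh(k x), so
    y'(1) = A k sinh(k·1) + B k cosh(k·1) = 0
    ⇒ B = −A tanh(k·1) = − 6 tanh(sqrt(12)·1).
Therefore the extremal is
    y(x) = 6 cosh(sqrt(12) x) − 6 tanh(sqrt(12)·1) sinh(sqrt(12) x).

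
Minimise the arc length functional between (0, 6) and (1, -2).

Arc-length functional: J[y] = ∫ sqrt(1 + (y')^2) dx.
Lagrangian L = sqrt(1 + (y')^2) has no explicit y dependence, so ∂L/∂y = 0 and the Euler-Lagrange equation gives
    d/dx( y' / sqrt(1 + (y')^2) ) = 0  ⇒  y' / sqrt(1 + (y')^2) = const.
Hence y' is constant, so y(x) is affine.
Fitting the endpoints (0, 6) and (1, -2):
    slope m = ((-2) − 6) / (1 − 0) = -8,
    intercept c = 6 − m·0 = 6.
Extremal: y(x) = -8 x + 6.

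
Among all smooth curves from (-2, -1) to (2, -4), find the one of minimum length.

Arc-length functional: J[y] = ∫ sqrt(1 + (y')^2) dx.
Lagrangian L = sqrt(1 + (y')^2) has no explicit y dependence, so ∂L/∂y = 0 and the Euler-Lagrange equation gives
    d/dx( y' / sqrt(1 + (y')^2) ) = 0  ⇒  y' / sqrt(1 + (y')^2) = const.
Hence y' is constant, so y(x) is affine.
Fitting the endpoints (-2, -1) and (2, -4):
    slope m = ((-4) − (-1)) / (2 − (-2)) = -3/4,
    intercept c = (-1) − m·(-2) = -5/2.
Extremal: y(x) = (-3/4) x - 5/2.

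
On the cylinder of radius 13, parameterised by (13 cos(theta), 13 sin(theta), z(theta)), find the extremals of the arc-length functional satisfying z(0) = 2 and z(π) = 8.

Parameterise the cylinder of radius R = 13 as
    r(θ) = (13 cos θ, 13 sin θ, z(θ)).
The arc-length element is
    ds = sqrt(169 + (dz/dθ)^2) dθ,
so the Lagrangian is L = sqrt(169 + z'^2).
L depends on z' only, not on z or θ, so ∂L/∂z = 0 and
    ∂L/∂z' = z' / sqrt(169 + z'^2).
The Euler-Lagrange equation gives
    d/dθ( z' / sqrt(169 + z'^2) ) = 0,
so z' is constant. Integrating once:
    z(θ) = a θ + b,
a helix on the cylinder (a straight line when the cylinder is unrolled). The constants a, b are determined by the endpoint conditions.
With endpoint conditions z(0) = 2 and z(π) = 8: from z(0) = b we get b = 2, and a·π + 2 = 8 gives a = 6/π, so
    z(θ) = (6/π) θ + 2.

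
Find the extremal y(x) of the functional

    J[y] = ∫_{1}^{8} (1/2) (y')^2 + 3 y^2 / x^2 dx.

The Lagrangian is L = (1/2) (y')^2 + 3 y^2 / x^2.
Compute ∂L/∂y = 6y/x^2, ∂L/∂y' = y'.
The Euler-Lagrange equation d/dx(∂L/∂y') − ∂L/∂y = 0 reduces to
    y'' − 6/x^2 · y = 0  (x > 0).
Its general solution is
    y(x) = A x^3 + B x^(-2),
with A, B fixed by the endpoint conditions.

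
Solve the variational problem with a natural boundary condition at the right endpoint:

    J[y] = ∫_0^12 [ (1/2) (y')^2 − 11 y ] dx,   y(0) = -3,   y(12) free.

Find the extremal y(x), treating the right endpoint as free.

The Lagrangian L = (1/2) (y')^2 − 11 y gives
    ∂L/∂y = −11,   ∂L/∂y' = y'.
Euler-Lagrange: d/dx(y') − (−11) = 0, i.e. y'' + 11 = 0, so
    y(x) = −(11/2) x^2 + C1 x + C2.
Fixed left endpoint y(0) = -3 ⇒ C2 = -3.
The right endpoint x = 12 is free, so the natural (transversality) condition is ∂L/∂y' |_{x=12} = 0, i.e. y'(12) = 0.
Compute y'(x) = −11 x + C1, so y'(12) = −132 + C1 = 0 ⇒ C1 = 132.
Therefore the extremal is
    y(x) = −(11/2) x^2 + 132 x − 3.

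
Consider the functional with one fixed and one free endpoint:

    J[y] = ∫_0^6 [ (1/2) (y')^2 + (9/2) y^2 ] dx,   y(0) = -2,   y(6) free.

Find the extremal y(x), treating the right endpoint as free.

The Lagrangian L = (1/2) (y')^2 + (9/2) y^2 gives
    ∂L/∂y = 9 y,   ∂L/∂y' = y'.
Euler-Lagrange: y'' − 9 y = 0.
With k = 3, the general solution is
    y(x) = A cosh(3 x) + B sinh(3 x).
Fixed left endpoint y(0) = -2 ⇒ A = -2.
The right endpoint x = 6 is free, so the natural (transversality) condition is ∂L/∂y' |_{x=6} = 0, i.e. y'(6) = 0.
Compute y'(x) = A k sinh(k x) + B k cosh(k x), so
    y'(6) = A k sinh(k·6) + B k cosh(k·6) = 0
    ⇒ B = −A tanh(k·6) = 2 tanh(3·6).
Therefore the extremal is
    y(x) = −2 cosh(3 x) + 2 tanh(3·6) sinh(3 x).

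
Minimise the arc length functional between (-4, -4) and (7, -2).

Arc-length functional: J[y] = ∫ sqrt(1 + (y')^2) dx.
Lagrangian L = sqrt(1 + (y')^2) has no explicit y dependence, so ∂L/∂y = 0 and the Euler-Lagrange equation gives
    d/dx( y' / sqrt(1 + (y')^2) ) = 0  ⇒  y' / sqrt(1 + (y')^2) = const.
Hence y' is constant, so y(x) is affine.
Fitting the endpoints (-4, -4) and (7, -2):
    slope m = ((-2) − (-4)) / (7 − (-4)) = 2/11,
    intercept c = (-4) − m·(-4) = -36/11.
Extremal: y(x) = (2/11) x - 36/11.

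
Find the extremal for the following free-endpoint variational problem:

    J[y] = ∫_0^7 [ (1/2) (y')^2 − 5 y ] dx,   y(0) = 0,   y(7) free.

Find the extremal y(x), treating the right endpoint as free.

The Lagrangian L = (1/2) (y')^2 − 5 y gives
    ∂L/∂y = −5,   ∂L/∂y' = y'.
Euler-Lagrange: d/dx(y') − (−5) = 0, i.e. y'' + 5 = 0, so
    y(x) = −(5/2) x^2 + C1 x + C2.
Fixed left endpoint y(0) = 0 ⇒ C2 = 0.
The right endpoint x = 7 is free, so the natural (transversality) condition is ∂L/∂y' |_{x=7} = 0, i.e. y'(7) = 0.
Compute y'(x) = −5 x + C1, so y'(7) = −35 + C1 = 0 ⇒ C1 = 35.
Therefore the extremal is
    y(x) = −(5/2) x^2 + 35 x.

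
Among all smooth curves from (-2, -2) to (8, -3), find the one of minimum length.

Arc-length functional: J[y] = ∫ sqrt(1 + (y')^2) dx.
Lagrangian L = sqrt(1 + (y')^2) has no explicit y dependence, so ∂L/∂y = 0 and the Euler-Lagrange equation gives
    d/dx( y' / sqrt(1 + (y')^2) ) = 0  ⇒  y' / sqrt(1 + (y')^2) = const.
Hence y' is constant, so y(x) is affine.
Fitting the endpoints (-2, -2) and (8, -3):
    slope m = ((-3) − (-2)) / (8 − (-2)) = -1/10,
    intercept c = (-2) − m·(-2) = -11/5.
Extremal: y(x) = (-1/10) x - 11/5.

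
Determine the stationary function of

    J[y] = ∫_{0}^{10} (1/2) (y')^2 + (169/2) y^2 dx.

The Lagrangian is L = (1/2) (y')^2 + (169/2) y^2.
Compute ∂L/∂y = 169y, ∂L/∂y' = y'.
The Euler-Lagrange equation d/dx(∂L/∂y') − ∂L/∂y = 0 reduces to
    y'' − 169 y = 0.
Its general solution is
    y(x) = A e^(13x) + B e^(−13x),
with A, B fixed by the endpoint conditions.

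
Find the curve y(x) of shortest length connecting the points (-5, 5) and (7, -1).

Arc-length functional: J[y] = ∫ sqrt(1 + (y')^2) dx.
Lagrangian L = sqrt(1 + (y')^2) has no explicit y dependence, so ∂L/∂y = 0 and the Euler-Lagrange equation gives
    d/dx( y' / sqrt(1 + (y')^2) ) = 0  ⇒  y' / sqrt(1 + (y')^2) = const.
Hence y' is constant, so y(x) is affine.
Fitting the endpoints (-5, 5) and (7, -1):
    slope m = ((-1) − 5) / (7 − (-5)) = -1/2,
    intercept c = 5 − m·(-5) = 5/2.
Extremal: y(x) = (-1/2) x + 5/2.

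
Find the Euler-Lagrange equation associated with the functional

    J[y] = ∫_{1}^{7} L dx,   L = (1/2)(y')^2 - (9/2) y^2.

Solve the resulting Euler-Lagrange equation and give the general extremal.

The Lagrangian is L = (1/2)(y')^2 - (9/2) y^2.
∂L/∂y = -9y.
∂L/∂y' = y'.
The Euler-Lagrange equation d/dx(∂L/∂y') − ∂L/∂y = 0 becomes:
    y'' + 9 y = 0
General solution: y(x) = A sin(3x) + B cos(3x), where A and B are arbitrary constants fixed by the endpoint conditions.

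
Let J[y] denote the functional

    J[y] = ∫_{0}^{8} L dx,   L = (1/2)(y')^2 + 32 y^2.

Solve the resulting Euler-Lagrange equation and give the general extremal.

The Lagrangian is L = (1/2)(y')^2 + 32 y^2.
∂L/∂y = 64y.
∂L/∂y' = y'.
The Euler-Lagrange equation d/dx(∂L/∂y') − ∂L/∂y = 0 becomes:
    y'' - 64 y = 0
General solution: y(x) = A e^(8x) + B e^(-8x), where A and B are arbitrary constants fixed by the endpoint conditions.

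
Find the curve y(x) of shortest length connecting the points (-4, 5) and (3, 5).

Arc-length functional: J[y] = ∫ sqrt(1 + (y')^2) dx.
Lagrangian L = sqrt(1 + (y')^2) has no explicit y dependence, so ∂L/∂y = 0 and the Euler-Lagrange equation gives
    d/dx( y' / sqrt(1 + (y')^2) ) = 0  ⇒  y' / sqrt(1 + (y')^2) = const.
Hence y' is constant, so y(x) is affine.
Fitting the endpoints (-4, 5) and (3, 5):
    slope m = (5 − 5) / (3 − (-4)) = 0,
    intercept c = 5 − m·(-4) = 5.
Extremal: y(x) = 5.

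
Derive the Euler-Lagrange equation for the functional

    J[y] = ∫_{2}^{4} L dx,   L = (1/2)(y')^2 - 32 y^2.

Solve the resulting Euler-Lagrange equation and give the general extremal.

The Lagrangian is L = (1/2)(y')^2 - 32 y^2.
∂L/∂y = -64y.
∂L/∂y' = y'.
The Euler-Lagrange equation d/dx(∂L/∂y') − ∂L/∂y = 0 becomes:
    y'' + 64 y = 0
General solution: y(x) = A sin(8x) + B cos(8x), where A and B are arbitrary constants fixed by the endpoint conditions.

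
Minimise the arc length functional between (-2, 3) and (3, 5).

Arc-length functional: J[y] = ∫ sqrt(1 + (y')^2) dx.
Lagrangian L = sqrt(1 + (y')^2) has no explicit y dependence, so ∂L/∂y = 0 and the Euler-Lagrange equation gives
    d/dx( y' / sqrt(1 + (y')^2) ) = 0  ⇒  y' / sqrt(1 + (y')^2) = const.
Hence y' is constant, so y(x) is affine.
Fitting the endpoints (-2, 3) and (3, 5):
    slope m = (5 − 3) / (3 − (-2)) = 2/5,
    intercept c = 3 − m·(-2) = 19/5.
Extremal: y(x) = (2/5) x + 19/5.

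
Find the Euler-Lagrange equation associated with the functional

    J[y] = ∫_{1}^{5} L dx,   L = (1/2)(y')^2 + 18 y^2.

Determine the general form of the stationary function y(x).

The Lagrangian is L = (1/2)(y')^2 + 18 y^2.
∂L/∂y = 36y.
∂L/∂y' = y'.
The Euler-Lagrange equation d/dx(∂L/∂y') − ∂L/∂y = 0 becomes:
    y'' - 36 y = 0
General solution: y(x) = A e^(6x) + B e^(-6x), where A and B are arbitrary constants fixed by the endpoint conditions.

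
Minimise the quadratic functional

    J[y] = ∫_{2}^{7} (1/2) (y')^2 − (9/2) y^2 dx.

The Lagrangian is L = (1/2) (y')^2 − (9/2) y^2.
Compute ∂L/∂y = -9y, ∂L/∂y' = y'.
The Euler-Lagrange equation d/dx(∂L/∂y') − ∂L/∂y = 0 reduces to
    y'' + 9 y = 0.
Its general solution is
    y(x) = A sin(3x) + B cos(3x),
with A, B fixed by the endpoint conditions.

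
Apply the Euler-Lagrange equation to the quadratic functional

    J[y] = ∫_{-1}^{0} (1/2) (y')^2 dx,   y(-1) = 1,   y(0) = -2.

The Lagrangian is L = (1/2) (y')^2.
Compute ∂L/∂y = 0, ∂L/∂y' = y'.
The Euler-Lagrange equation d/dx(∂L/∂y') − ∂L/∂y = 0 reduces to
    y'' = 0.
Its general solution is
    y(x) = A x + B,
with A, B fixed by the endpoint conditions.
Applying the endpoint conditions y(-1) = 1 and y(0) = -2: solve A·-1 + B = 1 and A·0 + B = -2. Subtracting gives A(0 − -1) = -2 − 1, so A = -3, and B = 1 − A·-1 = -2. Therefore
    y(x) = -3 x - 2.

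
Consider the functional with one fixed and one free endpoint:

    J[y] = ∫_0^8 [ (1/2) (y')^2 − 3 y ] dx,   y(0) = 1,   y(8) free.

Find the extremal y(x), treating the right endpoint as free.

The Lagrangian L = (1/2) (y')^2 − 3 y gives
    ∂L/∂y = −3,   ∂L/∂y' = y'.
Euler-Lagrange: d/dx(y') − (−3) = 0, i.e. y'' + 3 = 0, so
    y(x) = −(3/2) x^2 + C1 x + C2.
Fixed left endpoint y(0) = 1 ⇒ C2 = 1.
The right endpoint x = 8 is free, so the natural (transversality) condition is ∂L/∂y' |_{x=8} = 0, i.e. y'(8) = 0.
Compute y'(x) = −3 x + C1, so y'(8) = −24 + C1 = 0 ⇒ C1 = 24.
Therefore the extremal is
    y(x) = −(3/2) x^2 + 24 x + 1.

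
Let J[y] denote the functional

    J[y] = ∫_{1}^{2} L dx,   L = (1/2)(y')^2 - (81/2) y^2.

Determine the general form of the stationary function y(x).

The Lagrangian is L = (1/2)(y')^2 - (81/2) y^2.
∂L/∂y = -81y.
∂L/∂y' = y'.
The Euler-Lagrange equation d/dx(∂L/∂y') − ∂L/∂y = 0 becomes:
    y'' + 81 y = 0
General solution: y(x) = A sin(9x) + B cos(9x), where A and B are arbitrary constants fixed by the endpoint conditions.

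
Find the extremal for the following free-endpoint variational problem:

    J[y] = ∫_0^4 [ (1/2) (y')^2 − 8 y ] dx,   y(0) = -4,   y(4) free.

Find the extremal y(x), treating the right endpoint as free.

The Lagrangian L = (1/2) (y')^2 − 8 y gives
    ∂L/∂y = −8,   ∂L/∂y' = y'.
Euler-Lagrange: d/dx(y') − (−8) = 0, i.e. y'' + 8 = 0, so
    y(x) = −(8/2) x^2 + C1 x + C2.
Fixed left endpoint y(0) = -4 ⇒ C2 = -4.
The right endpoint x = 4 is free, so the natural (transversality) condition is ∂L/∂y' |_{x=4} = 0, i.e. y'(4) = 0.
Compute y'(x) = −8 x + C1, so y'(4) = −32 + C1 = 0 ⇒ C1 = 32.
Therefore the extremal is
    y(x) = −4 x^2 + 32 x − 4.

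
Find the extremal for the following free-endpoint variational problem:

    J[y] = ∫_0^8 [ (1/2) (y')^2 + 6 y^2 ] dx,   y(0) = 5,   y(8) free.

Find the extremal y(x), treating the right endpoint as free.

The Lagrangian L = (1/2) (y')^2 + 6 y^2 gives
    ∂L/∂y = 12 y,   ∂L/∂y' = y'.
Euler-Lagrange: y'' − 12 y = 0.
With k = sqrt(12), the general solution is
    y(x) = A cosh(sqrt(12) x) + B sinh(sqrt(12) x).
Fixed left endpoint y(0) = 5 ⇒ A = 5.
The right endpoint x = 8 is free, so the natural (transversality) condition is ∂L/∂y' |_{x=8} = 0, i.e. y'(8) = 0.
Compute y'(x) = A k sinh(k x) + B k cosh(k x), so
    y'(8) = A k sinh(k·8) + B k cosh(k·8) = 0
    ⇒ B = −A tanh(k·8) = − 5 tanh(sqrt(12)·8).
Therefore the extremal is
    y(x) = 5 cosh(sqrt(12) x) − 5 tanh(sqrt(12)·8) sinh(sqrt(12) x).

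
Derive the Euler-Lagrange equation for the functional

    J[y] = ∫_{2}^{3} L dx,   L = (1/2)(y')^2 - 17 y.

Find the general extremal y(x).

The Lagrangian is L = (1/2)(y')^2 - 17 y.
∂L/∂y = -17.
∂L/∂y' = y'.
The Euler-Lagrange equation d/dx(∂L/∂y') − ∂L/∂y = 0 becomes:
    y'' + 17 = 0
General solution: y(x) = -(17/2) x^2 + A x + B, where A and B are arbitrary constants fixed by the endpoint conditions.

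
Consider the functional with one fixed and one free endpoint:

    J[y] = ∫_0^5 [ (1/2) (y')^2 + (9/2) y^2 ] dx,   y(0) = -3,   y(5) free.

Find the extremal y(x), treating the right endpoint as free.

The Lagrangian L = (1/2) (y')^2 + (9/2) y^2 gives
    ∂L/∂y = 9 y,   ∂L/∂y' = y'.
Euler-Lagrange: y'' − 9 y = 0.
With k = 3, the general solution is
    y(x) = A cosh(3 x) + B sinh(3 x).
Fixed left endpoint y(0) = -3 ⇒ A = -3.
The right endpoint x = 5 is free, so the natural (transversality) condition is ∂L/∂y' |_{x=5} = 0, i.e. y'(5) = 0.
Compute y'(x) = A k sinh(k x) + B k cosh(k x), so
    y'(5) = A k sinh(k·5) + B k cosh(k·5) = 0
    ⇒ B = −A tanh(k·5) = 3 tanh(3·5).
Therefore the extremal is
    y(x) = −3 cosh(3 x) + 3 tanh(3·5) sinh(3 x).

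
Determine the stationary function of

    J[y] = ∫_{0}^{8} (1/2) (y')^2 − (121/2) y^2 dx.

The Lagrangian is L = (1/2) (y')^2 − (121/2) y^2.
Compute ∂L/∂y = -121y, ∂L/∂y' = y'.
The Euler-Lagrange equation d/dx(∂L/∂y') − ∂L/∂y = 0 reduces to
    y'' + 121 y = 0.
Its general solution is
    y(x) = A sin(11x) + B cos(11x),
with A, B fixed by the endpoint conditions.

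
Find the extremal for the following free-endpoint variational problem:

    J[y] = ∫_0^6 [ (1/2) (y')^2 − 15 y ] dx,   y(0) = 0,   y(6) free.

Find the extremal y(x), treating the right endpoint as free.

The Lagrangian L = (1/2) (y')^2 − 15 y gives
    ∂L/∂y = −15,   ∂L/∂y' = y'.
Euler-Lagrange: d/dx(y') − (−15) = 0, i.e. y'' + 15 = 0, so
    y(x) = −(15/2) x^2 + C1 x + C2.
Fixed left endpoint y(0) = 0 ⇒ C2 = 0.
The right endpoint x = 6 is free, so the natural (transversality) condition is ∂L/∂y' |_{x=6} = 0, i.e. y'(6) = 0.
Compute y'(x) = −15 x + C1, so y'(6) = −90 + C1 = 0 ⇒ C1 = 90.
Therefore the extremal is
    y(x) = −(15/2) x^2 + 90 x.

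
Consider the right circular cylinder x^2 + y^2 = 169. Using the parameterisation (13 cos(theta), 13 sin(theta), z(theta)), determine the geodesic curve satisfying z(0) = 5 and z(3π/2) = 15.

Parameterise the cylinder of radius R = 13 as
    r(θ) = (13 cos θ, 13 sin θ, z(θ)).
The arc-length element is
    ds = sqrt(169 + (dz/dθ)^2) dθ,
so the Lagrangian is L = sqrt(169 + z'^2).
L depends on z' only, not on z or θ, so ∂L/∂z = 0 and
    ∂L/∂z' = z' / sqrt(169 + z'^2).
The Euler-Lagrange equation gives
    d/dθ( z' / sqrt(169 + z'^2) ) = 0,
so z' is constant. Integrating once:
    z(θ) = a θ + b,
a helix on the cylinder (a straight line when the cylinder is unrolled). The constants a, b are determined by the endpoint conditions.
With endpoint conditions z(0) = 5 and z(3π/2) = 15: from z(0) = b we get b = 5, and a·3π/2 + 5 = 15 gives a = 20/(3π), so
    z(θ) = (20/(3π)) θ + 5.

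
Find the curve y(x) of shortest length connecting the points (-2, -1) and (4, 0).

Arc-length functional: J[y] = ∫ sqrt(1 + (y')^2) dx.
Lagrangian L = sqrt(1 + (y')^2) has no explicit y dependence, so ∂L/∂y = 0 and the Euler-Lagrange equation gives
    d/dx( y' / sqrt(1 + (y')^2) ) = 0  ⇒  y' / sqrt(1 + (y')^2) = const.
Hence y' is constant, so y(x) is affine.
Fitting the endpoints (-2, -1) and (4, 0):
    slope m = (0 − (-1)) / (4 − (-2)) = 1/6,
    intercept c = (-1) − m·(-2) = -2/3.
Extremal: y(x) = (1/6) x - 2/3.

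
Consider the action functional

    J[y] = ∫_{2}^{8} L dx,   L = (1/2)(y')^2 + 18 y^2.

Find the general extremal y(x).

The Lagrangian is L = (1/2)(y')^2 + 18 y^2.
∂L/∂y = 36y.
∂L/∂y' = y'.
The Euler-Lagrange equation d/dx(∂L/∂y') − ∂L/∂y = 0 becomes:
    y'' - 36 y = 0
General solution: y(x) = A e^(6x) + B e^(-6x), where A and B are arbitrary constants fixed by the endpoint conditions.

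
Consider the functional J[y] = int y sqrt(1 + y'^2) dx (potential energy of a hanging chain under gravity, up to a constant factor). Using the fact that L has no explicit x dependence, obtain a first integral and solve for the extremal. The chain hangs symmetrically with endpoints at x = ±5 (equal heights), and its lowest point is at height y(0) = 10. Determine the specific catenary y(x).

The Lagrangian L(y, y') = y sqrt(1 + y'^2) has no explicit x dependence, so the Beltrami identity applies:
    L − y' ∂L/∂y' = C.
Compute ∂L/∂y' = y · y' / sqrt(1 + y'^2). Then
    L − y' ∂L/∂y'
    = y sqrt(1 + y'^2) − y · y'^2 / sqrt(1 + y'^2)
    = y (1 + y'^2 − y'^2) / sqrt(1 + y'^2)
    = y / sqrt(1 + y'^2) = C.
Squaring gives y^2 = C^2 (1 + y'^2), i.e.
    y'^2 = y^2 / C^2 − 1.
Separating variables,
    dy / sqrt(y^2 − C^2) = dx / C,
and integrating gives arccosh(y / C) = (x − a)/C, so
    y(x) = C cosh((x − a)/C),
the catenary. The constants C and a are fixed by the two endpoint conditions (and, for the hanging-chain problem, the length constraint selects C).
Now fit the given data. The endpoints x = ±5 are symmetric at equal height, so the catenary is even about its minimum: a = 0 and y(x) = C cosh(x/C). The lowest point is y(0) = C cosh(0) = C, and we are told y(0) = 10, so C = 10. Therefore
    y(x) = 10 cosh(x/10),
and at the endpoints
    y(±5) = 10 cosh(5/10).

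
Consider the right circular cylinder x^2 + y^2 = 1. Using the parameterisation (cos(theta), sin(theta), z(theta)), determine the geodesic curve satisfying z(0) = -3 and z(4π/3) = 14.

Parameterise the cylinder of radius R = 1 as
    r(θ) = (cos θ, sin θ, z(θ)).
The arc-length element is
    ds = sqrt(1 + (dz/dθ)^2) dθ,
so the Lagrangian is L = sqrt(1 + z'^2).
L depends on z' only, not on z or θ, so ∂L/∂z = 0 and
    ∂L/∂z' = z' / sqrt(1 + z'^2).
The Euler-Lagrange equation gives
    d/dθ( z' / sqrt(1 + z'^2) ) = 0,
so z' is constant. Integrating once:
    z(θ) = a θ + b,
a helix on the cylinder (a straight line when the cylinder is unrolled). The constants a, b are determined by the endpoint conditions.
With endpoint conditions z(0) = -3 and z(4π/3) = 14: from z(0) = b we get b = -3, and a·4π/3 + -3 = 14 gives a = 51/(4π), so
    z(θ) = (51/(4π)) θ − 3.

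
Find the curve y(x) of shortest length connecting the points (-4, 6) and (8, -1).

Arc-length functional: J[y] = ∫ sqrt(1 + (y')^2) dx.
Lagrangian L = sqrt(1 + (y')^2) has no explicit y dependence, so ∂L/∂y = 0 and the Euler-Lagrange equation gives
    d/dx( y' / sqrt(1 + (y')^2) ) = 0  ⇒  y' / sqrt(1 + (y')^2) = const.
Hence y' is constant, so y(x) is affine.
Fitting the endpoints (-4, 6) and (8, -1):
    slope m = ((-1) − 6) / (8 − (-4)) = -7/12,
    intercept c = 6 − m·(-4) = 11/3.
Extremal: y(x) = (-7/12) x + 11/3.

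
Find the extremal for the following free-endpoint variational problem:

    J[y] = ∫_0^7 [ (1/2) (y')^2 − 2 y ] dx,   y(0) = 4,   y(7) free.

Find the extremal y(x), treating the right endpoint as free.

The Lagrangian L = (1/2) (y')^2 − 2 y gives
    ∂L/∂y = −2,   ∂L/∂y' = y'.
Euler-Lagrange: d/dx(y') − (−2) = 0, i.e. y'' + 2 = 0, so
    y(x) = −(2/2) x^2 + C1 x + C2.
Fixed left endpoint y(0) = 4 ⇒ C2 = 4.
The right endpoint x = 7 is free, so the natural (transversality) condition is ∂L/∂y' |_{x=7} = 0, i.e. y'(7) = 0.
Compute y'(x) = −2 x + C1, so y'(7) = −14 + C1 = 0 ⇒ C1 = 14.
Therefore the extremal is
    y(x) = −x^2 + 14 x + 4.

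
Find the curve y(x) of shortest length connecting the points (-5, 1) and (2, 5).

Arc-length functional: J[y] = ∫ sqrt(1 + (y')^2) dx.
Lagrangian L = sqrt(1 + (y')^2) has no explicit y dependence, so ∂L/∂y = 0 and the Euler-Lagrange equation gives
    d/dx( y' / sqrt(1 + (y')^2) ) = 0  ⇒  y' / sqrt(1 + (y')^2) = const.
Hence y' is constant, so y(x) is affine.
Fitting the endpoints (-5, 1) and (2, 5):
    slope m = (5 − 1) / (2 − (-5)) = 4/7,
    intercept c = 1 − m·(-5) = 27/7.
Extremal: y(x) = (4/7) x + 27/7.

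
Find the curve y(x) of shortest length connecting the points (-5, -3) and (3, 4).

Arc-length functional: J[y] = ∫ sqrt(1 + (y')^2) dx.
Lagrangian L = sqrt(1 + (y')^2) has no explicit y dependence, so ∂L/∂y = 0 and the Euler-Lagrange equation gives
    d/dx( y' / sqrt(1 + (y')^2) ) = 0  ⇒  y' / sqrt(1 + (y')^2) = const.
Hence y' is constant, so y(x) is affine.
Fitting the endpoints (-5, -3) and (3, 4):
    slope m = (4 − (-3)) / (3 − (-5)) = 7/8,
    intercept c = (-3) − m·(-5) = 11/8.
Extremal: y(x) = (7/8) x + 11/8.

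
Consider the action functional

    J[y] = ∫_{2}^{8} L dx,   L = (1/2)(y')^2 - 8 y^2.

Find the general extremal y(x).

The Lagrangian is L = (1/2)(y')^2 - 8 y^2.
∂L/∂y = -16y.
∂L/∂y' = y'.
The Euler-Lagrange equation d/dx(∂L/∂y') − ∂L/∂y = 0 becomes:
    y'' + 16 y = 0
General solution: y(x) = A sin(4x) + B cos(4x), where A and B are arbitrary constants fixed by the endpoint conditions.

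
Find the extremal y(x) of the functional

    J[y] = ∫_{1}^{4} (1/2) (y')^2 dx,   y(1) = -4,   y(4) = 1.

The Lagrangian is L = (1/2) (y')^2.
Compute ∂L/∂y = 0, ∂L/∂y' = y'.
The Euler-Lagrange equation d/dx(∂L/∂y') − ∂L/∂y = 0 reduces to
    y'' = 0.
Its general solution is
    y(x) = A x + B,
with A, B fixed by the endpoint conditions.
Applying the endpoint conditions y(1) = -4 and y(4) = 1: solve A·1 + B = -4 and A·4 + B = 1. Subtracting gives A(4 − 1) = 1 − -4, so A = 5/3, and B = -4 − A·1 = -17/3. Therefore
    y(x) = (5/3) x - 17/3.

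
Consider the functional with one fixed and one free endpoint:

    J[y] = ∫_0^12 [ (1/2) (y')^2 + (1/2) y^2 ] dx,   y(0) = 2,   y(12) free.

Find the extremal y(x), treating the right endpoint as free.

The Lagrangian L = (1/2) (y')^2 + (1/2) y^2 gives
    ∂L/∂y = 1 y,   ∂L/∂y' = y'.
Euler-Lagrange: y'' − y = 0.
With k = 1, the general solution is
    y(x) = A cosh(x) + B sinh(x).
Fixed left endpoint y(0) = 2 ⇒ A = 2.
The right endpoint x = 12 is free, so the natural (transversality) condition is ∂L/∂y' |_{x=12} = 0, i.e. y'(12) = 0.
Compute y'(x) = A k sinh(k x) + B k cosh(k x), so
    y'(12) = A k sinh(k·12) + B k cosh(k·12) = 0
    ⇒ B = −A tanh(k·12) = − 2 tanh(1·12).
Therefore the extremal is
    y(x) = 2 cosh(1 x) − 2 tanh(1·12) sinh(1 x).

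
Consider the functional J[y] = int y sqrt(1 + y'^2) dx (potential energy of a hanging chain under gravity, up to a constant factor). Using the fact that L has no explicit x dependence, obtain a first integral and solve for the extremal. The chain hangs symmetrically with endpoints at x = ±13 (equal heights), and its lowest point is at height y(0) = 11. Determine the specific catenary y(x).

The Lagrangian L(y, y') = y sqrt(1 + y'^2) has no explicit x dependence, so the Beltrami identity applies:
    L − y' ∂L/∂y' = C.
Compute ∂L/∂y' = y · y' / sqrt(1 + y'^2). Then
    L − y' ∂L/∂y'
    = y sqrt(1 + y'^2) − y · y'^2 / sqrt(1 + y'^2)
    = y (1 + y'^2 − y'^2) / sqrt(1 + y'^2)
    = y / sqrt(1 + y'^2) = C.
Squaring gives y^2 = C^2 (1 + y'^2), i.e.
    y'^2 = y^2 / C^2 − 1.
Separating variables,
    dy / sqrt(y^2 − C^2) = dx / C,
and integrating gives arccosh(y / C) = (x − a)/C, so
    y(x) = C cosh((x − a)/C),
the catenary. The constants C and a are fixed by the two endpoint conditions (and, for the hanging-chain problem, the length constraint selects C).
Now fit the given data. The endpoints x = ±13 are symmetric at equal height, so the catenary is even about its minimum: a = 0 and y(x) = C cosh(x/C). The lowest point is y(0) = C cosh(0) = C, and we are told y(0) = 11, so C = 11. Therefore
    y(x) = 11 cosh(x/11),
and at the endpoints
    y(±13) = 11 cosh(13/11).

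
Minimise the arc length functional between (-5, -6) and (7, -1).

Arc-length functional: J[y] = ∫ sqrt(1 + (y')^2) dx.
Lagrangian L = sqrt(1 + (y')^2) has no explicit y dependence, so ∂L/∂y = 0 and the Euler-Lagrange equation gives
    d/dx( y' / sqrt(1 + (y')^2) ) = 0  ⇒  y' / sqrt(1 + (y')^2) = const.
Hence y' is constant, so y(x) is affine.
Fitting the endpoints (-5, -6) and (7, -1):
    slope m = ((-1) − (-6)) / (7 − (-5)) = 5/12,
    intercept c = (-6) − m·(-5) = -47/12.
Extremal: y(x) = (5/12) x - 47/12.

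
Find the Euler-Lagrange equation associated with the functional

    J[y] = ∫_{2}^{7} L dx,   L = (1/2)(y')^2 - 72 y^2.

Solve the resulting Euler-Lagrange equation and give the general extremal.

The Lagrangian is L = (1/2)(y')^2 - 72 y^2.
∂L/∂y = -144y.
∂L/∂y' = y'.
The Euler-Lagrange equation d/dx(∂L/∂y') − ∂L/∂y = 0 becomes:
    y'' + 144 y = 0
General solution: y(x) = A sin(12x) + B cos(12x), where A and B are arbitrary constants fixed by the endpoint conditions.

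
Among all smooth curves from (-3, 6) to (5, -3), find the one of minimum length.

Arc-length functional: J[y] = ∫ sqrt(1 + (y')^2) dx.
Lagrangian L = sqrt(1 + (y')^2) has no explicit y dependence, so ∂L/∂y = 0 and the Euler-Lagrange equation gives
    d/dx( y' / sqrt(1 + (y')^2) ) = 0  ⇒  y' / sqrt(1 + (y')^2) = const.
Hence y' is constant, so y(x) is affine.
Fitting the endpoints (-3, 6) and (5, -3):
    slope m = ((-3) − 6) / (5 − (-3)) = -9/8,
    intercept c = 6 − m·(-3) = 21/8.
Extremal: y(x) = (-9/8) x + 21/8.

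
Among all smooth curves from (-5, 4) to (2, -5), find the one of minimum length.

Arc-length functional: J[y] = ∫ sqrt(1 + (y')^2) dx.
Lagrangian L = sqrt(1 + (y')^2) has no explicit y dependence, so ∂L/∂y = 0 and the Euler-Lagrange equation gives
    d/dx( y' / sqrt(1 + (y')^2) ) = 0  ⇒  y' / sqrt(1 + (y')^2) = const.
Hence y' is constant, so y(x) is affine.
Fitting the endpoints (-5, 4) and (2, -5):
    slope m = ((-5) − 4) / (2 − (-5)) = -9/7,
    intercept c = 4 − m·(-5) = -17/7.
Extremal: y(x) = (-9/7) x - 17/7.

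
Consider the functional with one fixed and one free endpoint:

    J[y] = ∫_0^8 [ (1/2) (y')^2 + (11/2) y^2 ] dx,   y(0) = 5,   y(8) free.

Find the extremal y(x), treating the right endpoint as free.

The Lagrangian L = (1/2) (y')^2 + (11/2) y^2 gives
    ∂L/∂y = 11 y,   ∂L/∂y' = y'.
Euler-Lagrange: y'' − 11 y = 0.
With k = sqrt(11), the general solution is
    y(x) = A cosh(sqrt(11) x) + B sinh(sqrt(11) x).
Fixed left endpoint y(0) = 5 ⇒ A = 5.
The right endpoint x = 8 is free, so the natural (transversality) condition is ∂L/∂y' |_{x=8} = 0, i.e. y'(8) = 0.
Compute y'(x) = A k sinh(k x) + B k cosh(k x), so
    y'(8) = A k sinh(k·8) + B k cosh(k·8) = 0
    ⇒ B = −A tanh(k·8) = − 5 tanh(sqrt(11)·8).
Therefore the extremal is
    y(x) = 5 cosh(sqrt(11) x) − 5 tanh(sqrt(11)·8) sinh(sqrt(11) x).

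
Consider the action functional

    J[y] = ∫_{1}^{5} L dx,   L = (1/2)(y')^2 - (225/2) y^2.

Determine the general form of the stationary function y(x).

The Lagrangian is L = (1/2)(y')^2 - (225/2) y^2.
∂L/∂y = -225y.
∂L/∂y' = y'.
The Euler-Lagrange equation d/dx(∂L/∂y') − ∂L/∂y = 0 becomes:
    y'' + 225 y = 0
General solution: y(x) = A sin(15x) + B cos(15x), where A and B are arbitrary constants fixed by the endpoint conditions.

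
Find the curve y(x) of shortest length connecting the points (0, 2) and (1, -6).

Arc-length functional: J[y] = ∫ sqrt(1 + (y')^2) dx.
Lagrangian L = sqrt(1 + (y')^2) has no explicit y dependence, so ∂L/∂y = 0 and the Euler-Lagrange equation gives
    d/dx( y' / sqrt(1 + (y')^2) ) = 0  ⇒  y' / sqrt(1 + (y')^2) = const.
Hence y' is constant, so y(x) is affine.
Fitting the endpoints (0, 2) and (1, -6):
    slope m = ((-6) − 2) / (1 − 0) = -8,
    intercept c = 2 − m·0 = 2.
Extremal: y(x) = -8 x + 2.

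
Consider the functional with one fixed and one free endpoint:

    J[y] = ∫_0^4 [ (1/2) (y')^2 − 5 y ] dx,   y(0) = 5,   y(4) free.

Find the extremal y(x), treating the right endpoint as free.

The Lagrangian L = (1/2) (y')^2 − 5 y gives
    ∂L/∂y = −5,   ∂L/∂y' = y'.
Euler-Lagrange: d/dx(y') − (−5) = 0, i.e. y'' + 5 = 0, so
    y(x) = −(5/2) x^2 + C1 x + C2.
Fixed left endpoint y(0) = 5 ⇒ C2 = 5.
The right endpoint x = 4 is free, so the natural (transversality) condition is ∂L/∂y' |_{x=4} = 0, i.e. y'(4) = 0.
Compute y'(x) = −5 x + C1, so y'(4) = −20 + C1 = 0 ⇒ C1 = 20.
Therefore the extremal is
    y(x) = −(5/2) x^2 + 20 x + 5.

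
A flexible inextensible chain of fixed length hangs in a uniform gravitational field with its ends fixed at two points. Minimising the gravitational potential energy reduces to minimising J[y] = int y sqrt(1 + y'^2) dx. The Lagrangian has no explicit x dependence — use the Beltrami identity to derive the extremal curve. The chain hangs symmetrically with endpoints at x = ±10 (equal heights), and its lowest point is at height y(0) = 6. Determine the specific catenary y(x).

The Lagrangian L(y, y') = y sqrt(1 + y'^2) has no explicit x dependence, so the Beltrami identity applies:
    L − y' ∂L/∂y' = C.
Compute ∂L/∂y' = y · y' / sqrt(1 + y'^2). Then
    L − y' ∂L/∂y'
    = y sqrt(1 + y'^2) − y · y'^2 / sqrt(1 + y'^2)
    = y (1 + y'^2 − y'^2) / sqrt(1 + y'^2)
    = y / sqrt(1 + y'^2) = C.
Squaring gives y^2 = C^2 (1 + y'^2), i.e.
    y'^2 = y^2 / C^2 − 1.
Separating variables,
    dy / sqrt(y^2 − C^2) = dx / C,
and integrating gives arccosh(y / C) = (x − a)/C, so
    y(x) = C cosh((x − a)/C),
the catenary. The constants C and a are fixed by the two endpoint conditions (and, for the hanging-chain problem, the length constraint selects C).
Now fit the given data. The endpoints x = ±10 are symmetric at equal height, so the catenary is even about its minimum: a = 0 and y(x) = C cosh(x/C). The lowest point is y(0) = C cosh(0) = C, and we are told y(0) = 6, so C = 6. Therefore
    y(x) = 6 cosh(x/6),
and at the endpoints
    y(±10) = 6 cosh(10/6).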